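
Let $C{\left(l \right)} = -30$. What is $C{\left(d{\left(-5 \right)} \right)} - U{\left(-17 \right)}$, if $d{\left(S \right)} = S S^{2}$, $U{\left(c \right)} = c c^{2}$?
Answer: $4883$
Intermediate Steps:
$U{\left(c \right)} = c^{3}$
$d{\left(S \right)} = S^{3}$
$C{\left(d{\left(-5 \right)} \right)} - U{\left(-17 \right)} = -30 - \left(-17\right)^{3} = -30 - -4913 = -30 + 4913 = 4883$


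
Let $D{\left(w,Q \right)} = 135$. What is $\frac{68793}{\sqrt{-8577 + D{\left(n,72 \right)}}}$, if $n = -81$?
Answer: $- \frac{22931 i \sqrt{938}}{938} \approx - 748.72 i$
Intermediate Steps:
$\frac{68793}{\sqrt{-8577 + D{\left(n,72 \right)}}} = \frac{68793}{\sqrt{-8577 + 135}} = \frac{68793}{\sqrt{-8442}} = \frac{68793}{3 i \sqrt{938}} = 68793 \left(- \frac{i \sqrt{938}}{2814}\right) = - \frac{22931 i \sqrt{938}}{938}$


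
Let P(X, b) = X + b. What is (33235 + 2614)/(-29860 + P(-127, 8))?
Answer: -35849/29979 ≈ -1.1958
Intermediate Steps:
(33235 + 2614)/(-29860 + P(-127, 8)) = (33235 + 2614)/(-29860 + (-127 + 8)) = 35849/(-29860 - 119) = 35849/(-29979) = 35849*(-1/29979) = -35849/29979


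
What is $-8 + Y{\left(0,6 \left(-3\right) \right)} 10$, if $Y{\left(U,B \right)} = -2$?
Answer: $-28$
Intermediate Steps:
$-8 + Y{\left(0,6 \left(-3\right) \right)} 10 = -8 - 20 = -28$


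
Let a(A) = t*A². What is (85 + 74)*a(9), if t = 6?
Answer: 77274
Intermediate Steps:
a(A) = 6*A²
(85 + 74)*a(9) = (85 + 74)*(6*9²) = 159*(6*81) = 159*486 = 77274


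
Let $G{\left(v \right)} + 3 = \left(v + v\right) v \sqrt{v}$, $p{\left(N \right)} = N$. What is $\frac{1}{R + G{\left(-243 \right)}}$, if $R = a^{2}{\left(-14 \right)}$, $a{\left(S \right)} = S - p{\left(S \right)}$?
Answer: $- \frac{1}{1129718145927} - \frac{118098 i \sqrt{3}}{376572715309} \approx -8.8518 \cdot 10^{-13} - 5.4319 \cdot 10^{-7} i$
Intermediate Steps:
$a{\left(S \right)} = 0$ ($a{\left(S \right)} = S - S = 0$)
$G{\left(v \right)} = -3 + 2 v^{\frac{5}{2}}$ ($G{\left(v \right)} = -3 + \left(v + v\right) v \sqrt{v} = -3 + 2 v v \sqrt{v} = -3 + 2 v^{2} \sqrt{v} = -3 + 2 v^{\frac{5}{2}}$)
$R = 0$ ($R = 0^{2} = 0$)
$\frac{1}{R + G{\left(-243 \right)}} = \frac{1}{0 - \left(3 - 2 \left(-243\right)^{\frac{5}{2}}\right)} = \frac{1}{0 - \left(3 - 2 \cdot 531441 i \sqrt{3}\right)} = \frac{1}{0 - \left(3 - 1062882 i \sqrt{3}\right)} = \frac{1}{-3 + 1062882 i \sqrt{3}}$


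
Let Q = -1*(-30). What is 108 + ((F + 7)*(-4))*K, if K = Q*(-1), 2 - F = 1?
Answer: 1068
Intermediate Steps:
F = 1 (F = 2 - 1*1 = 2 - 1 = 1)
Q = 30
K = -30 (K = 30*(-1) = -30)
108 + ((F + 7)*(-4))*K = 108 + ((1 + 7)*(-4))*(-30) = 108 + (8*(-4))*(-30) = 108 - 32*(-30) = 108 + 960 = 1068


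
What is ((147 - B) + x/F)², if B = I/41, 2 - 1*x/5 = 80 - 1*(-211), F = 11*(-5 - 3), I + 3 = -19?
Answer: 349939684249/13017664 ≈ 26882.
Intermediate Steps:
I = -22 (I = -3 - 19 = -22)
F = -88 (F = 11*(-8) = -88)
x = -1445 (x = 10 - 5*(80 - 1*(-211)) = 10 - 5*(80 + 211) = 10 - 5*291 = 10 - 1455 = -1445)
B = -22/41 ≈ -0.53659
((147 - B) + x/F)² = ((147 - 1*(-22/41)) - 1445/(-88))² = ((147 + 22/41) - 1445*(-1/88))² = (6049/41 + 1445/88)² = (591557/3608)² = 349939684249/13017664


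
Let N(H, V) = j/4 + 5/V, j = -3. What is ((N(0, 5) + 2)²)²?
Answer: 6561/256 ≈ 25.629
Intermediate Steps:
N(H, V) = -¾ + 5/V (N(H, V) = -3/4 + 5/V = -3*¼ + 5/V = -¾ + 5/V)
((N(0, 5) + 2)²)² = (((-¾ + 5/5) + 2)²)² = (((-¾ + 5*(⅕)) + 2)²)² = (((-¾ + 1) + 2)²)² = ((¼ + 2)²)² = ((9/4)²)² = (81/16)² = 6561/256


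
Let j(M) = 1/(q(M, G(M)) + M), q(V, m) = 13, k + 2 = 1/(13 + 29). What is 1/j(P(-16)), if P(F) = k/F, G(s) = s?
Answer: 8819/672 ≈ 13.124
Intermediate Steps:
k = -83/42 (k = -2 + 1/(13 + 29) = -2 + 1/42 = -83/42 ≈ -1.9762)
P(F) = -83/(42*F)
j(M) = 1/(13 + M)
1/j(P(-16)) = 1/(1/(13 - 83/42/(-16))) = 1/(1/(13 - 83/42*(-1/16))) = 1/(1/(13 + 83/672)) = 1/(1/(8819/672)) = 1/(672/8819) = 8819/672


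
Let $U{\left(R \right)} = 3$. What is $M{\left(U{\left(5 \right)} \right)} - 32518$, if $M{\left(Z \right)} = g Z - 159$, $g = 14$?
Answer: $-32635$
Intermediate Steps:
$M{\left(Z \right)} = -159 + 14 Z$ ($M{\left(Z \right)} = 14 Z - 159 = -159 + 14 Z$)
$M{\left(U{\left(5 \right)} \right)} - 32518 = \left(-159 + 14 \cdot 3\right) - 32518 = \left(-159 + 42\right) - 32518 = -117 - 32518 = -32635$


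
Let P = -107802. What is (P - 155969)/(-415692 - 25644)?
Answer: 263771/441336 ≈ 0.59766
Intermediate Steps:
(P - 155969)/(-415692 - 25644) = (-107802 - 155969)/(-415692 - 25644) = -263771/(-441336) = -263771*(-1/441336) = 263771/441336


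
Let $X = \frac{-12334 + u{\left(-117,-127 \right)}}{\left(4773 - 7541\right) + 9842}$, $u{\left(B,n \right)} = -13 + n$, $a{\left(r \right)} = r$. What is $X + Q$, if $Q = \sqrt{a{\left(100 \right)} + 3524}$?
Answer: $- \frac{231}{131} + 2 \sqrt{906} \approx 58.436$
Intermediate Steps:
$Q = 2 \sqrt{906}$ ($Q = \sqrt{100 + 3524} = \sqrt{3624} = 2 \sqrt{906} \approx 60.2$)
$X = - \frac{231}{131}$ ($X = \frac{-12334 - 140}{\left(4773 - 7541\right) + 9842} = \frac{-12334 - 140}{-2768 + 9842} = - \frac{12474}{7074} = \left(-12474\right) \frac{1}{7074} = - \frac{231}{131} \approx -1.7634$)
$X + Q = - \frac{231}{131} + 2 \sqrt{906}$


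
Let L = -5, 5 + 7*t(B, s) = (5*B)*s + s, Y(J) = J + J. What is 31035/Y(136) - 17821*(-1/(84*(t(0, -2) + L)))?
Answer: 1349291/17136 ≈ 78.740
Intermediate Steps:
Y(J) = 2*J
t(B, s) = -5/7 + s/7 + 5*B*s/7 (t(B, s) = -5/7 + ((5*B)*s + s)/7 = -5/7 + (5*B*s + s)/7 = -5/7 + (s + 5*B*s)/7 = -5/7 + (s/7 + 5*B*s/7) = -5/7 + s/7 + 5*B*s/7)
31035/Y(136) - 17821*(-1/(84*(t(0, -2) + L))) = 31035/((2*136)) - 17821*(-1/(84*((-5/7 + (⅐)*(-2) + (5/7)*0*(-2)) - 5))) = 31035/272 - 17821*(-1/(84*((-5/7 - 2/7 + 0) - 5))) = 31035*(1/272) - 17821*(-1/(84*(-1 - 5))) = 31035/272 - 17821/((-6*(-84))) = 31035/272 - 17821/504 = 1349291/17136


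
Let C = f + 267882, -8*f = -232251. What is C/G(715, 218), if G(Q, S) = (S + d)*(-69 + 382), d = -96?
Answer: 2375307/305488 ≈ 7.7755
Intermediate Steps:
f = 232251/8 (f = -⅛*(-232251) = 232251/8 ≈ 29031.)
C = 2375307/8 (C = 232251/8 + 267882 = 2375307/8 ≈ 2.9691e+5)
G(Q, S) = -30048 + 313*S (G(Q, S) = (S - 96)*(-69 + 382) = (-96 + S)*313 = -30048 + 313*S)
C/G(715, 218) = 2375307/(8*(-30048 + 313*218)) = 2375307/(8*(-30048 + 68234)) = (2375307/8)/38186 = (2375307/8)*(1/38186) = 2375307/305488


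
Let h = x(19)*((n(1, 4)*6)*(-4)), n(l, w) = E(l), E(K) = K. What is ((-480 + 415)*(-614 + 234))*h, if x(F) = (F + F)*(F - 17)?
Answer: -45052800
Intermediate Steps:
n(l, w) = l
x(F) = 2*F*(-17 + F) (x(F) = (2*F)*(-17 + F) = 2*F*(-17 + F))
h = -1824 (h = (2*19*(-17 + 19))*((1*6)*(-4)) = (2*19*2)*(6*(-4)) = 76*(-24) = -1824)
((-480 + 415)*(-614 + 234))*h = ((-480 + 415)*(-614 + 234))*(-1824) = -65*(-380)*(-1824) = 24700*(-1824) = -45052800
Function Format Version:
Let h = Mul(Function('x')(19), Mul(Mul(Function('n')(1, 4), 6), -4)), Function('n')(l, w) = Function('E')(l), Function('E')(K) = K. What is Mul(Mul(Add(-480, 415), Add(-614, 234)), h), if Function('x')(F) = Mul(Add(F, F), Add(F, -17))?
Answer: -45052800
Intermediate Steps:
Function('n')(l, w) = l
Function('x')(F) = Mul(2, F, Add(-17, F)) (Function('x')(F) = Mul(Mul(2, F), Add(-17, F)) = Mul(2, F, Add(-17, F)))
h = -1824 (h = Mul(Mul(2, 19, Add(-17, 19)), Mul(Mul(1, 6), -4)) = Mul(Mul(2, 19, 2), Mul(6, -4)) = Mul(76, -24) = -1824)
Mul(Mul(Add(-480, 415), Add(-614, 234)), h) = Mul(Mul(Add(-480, 415), Add(-614, 234)), -1824) = Mul(Mul(-65, -380), -1824) = Mul(24700, -1824) = -45052800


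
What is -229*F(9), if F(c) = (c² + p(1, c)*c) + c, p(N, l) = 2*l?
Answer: -57708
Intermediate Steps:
F(c) = c + 3*c² (F(c) = (c² + (2*c)*c) + c = (c² + 2*c²) + c = 3*c² + c = c + 3*c²)
-229*F(9) = -2061*(1 + 3*9) = -2061*(1 + 27) = -2061*28 = -229*252 = -57708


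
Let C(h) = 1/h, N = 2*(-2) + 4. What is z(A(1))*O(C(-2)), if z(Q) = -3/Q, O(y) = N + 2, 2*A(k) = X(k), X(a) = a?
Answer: -12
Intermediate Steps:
N = 0 (N = -4 + 4 = 0)
A(k) = k/2
O(y) = 2 (O(y) = 0 + 2 = 2)
z(A(1))*O(C(-2)) = -3/((½)*1)*2 = -3/½*2 = -3*2*2 = -6*2 = -12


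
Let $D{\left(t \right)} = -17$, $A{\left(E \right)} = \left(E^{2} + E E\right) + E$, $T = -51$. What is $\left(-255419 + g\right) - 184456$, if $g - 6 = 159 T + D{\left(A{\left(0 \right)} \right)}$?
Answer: $-447995$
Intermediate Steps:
$A{\left(E \right)} = E + 2 E^{2}$ ($A{\left(E \right)} = \left(E^{2} + E^{2}\right) + E = 2 E^{2} + E = E + 2 E^{2}$)
$g = -8120$ ($g = 6 + \left(159 \left(-51\right) - 17\right) = 6 - 8126 = -8120$)
$\left(-255419 + g\right) - 184456 = \left(-255419 - 8120\right) - 184456 = -263539 - 184456 = -447995$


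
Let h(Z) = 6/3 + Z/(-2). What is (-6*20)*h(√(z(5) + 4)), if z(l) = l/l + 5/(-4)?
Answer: -240 + 30*√15 ≈ -123.81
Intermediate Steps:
z(l) = -¼ (z(l) = 1 + 5*(-¼) = 1 - 5/4 = -¼)
h(Z) = 2 - Z/2 (h(Z) = 6*(⅓) + Z*(-½) = 2 - Z/2)
(-6*20)*h(√(z(5) + 4)) = (-6*20)*(2 - √(-¼ + 4)/2) = -120*(2 - √15/4) = -240 + 30*√15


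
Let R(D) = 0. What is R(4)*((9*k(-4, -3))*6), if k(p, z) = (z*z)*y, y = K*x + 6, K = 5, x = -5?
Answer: 0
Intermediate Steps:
y = -19 (y = 5*(-5) + 6 = -25 + 6 = -19)
k(p, z) = -19*z² (k(p, z) = (z*z)*(-19) = z²*(-19) = -19*z²)
R(4)*((9*k(-4, -3))*6) = 0*((9*(-19*(-3)²))*6) = 0*((9*(-19*9))*6) = 0*((9*(-171))*6) = 0*(-1539*6) = 0*(-9234) = 0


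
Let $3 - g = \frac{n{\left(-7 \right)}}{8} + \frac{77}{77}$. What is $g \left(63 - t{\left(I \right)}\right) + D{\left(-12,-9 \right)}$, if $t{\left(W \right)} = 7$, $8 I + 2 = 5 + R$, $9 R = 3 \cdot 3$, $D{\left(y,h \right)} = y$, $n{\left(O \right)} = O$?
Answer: $149$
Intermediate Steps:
$g = \frac{23}{8}$ ($g = 3 - \left(- \frac{7}{8} + \frac{77}{77}\right) = 3 - \left(\left(-7\right) \frac{1}{8} + 77 \cdot \frac{1}{77}\right) = 3 - \left(- \frac{7}{8} + 1\right) = 3 - \frac{1}{8} = \frac{23}{8} \approx 2.875$)
$R = 1$ ($R = \frac{3 \cdot 3}{9} = \frac{1}{9} \cdot 9 = 1$)
$I = \frac{1}{2}$ ($I = - \frac{1}{4} + \frac{5 + 1}{8} = - \frac{1}{4} + \frac{1}{8} \cdot 6 = - \frac{1}{4} + \frac{3}{4} = \frac{1}{2} \approx 0.5$)
$g \left(63 - t{\left(I \right)}\right) + D{\left(-12,-9 \right)} = \frac{23 \left(63 - 7\right)}{8} - 12 = \frac{23}{8} \cdot 56 - 12 = 161 - 12 = 149$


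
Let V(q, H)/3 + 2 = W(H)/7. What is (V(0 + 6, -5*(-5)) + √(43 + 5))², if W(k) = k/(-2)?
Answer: 34689/196 - 636*√3/7 ≈ 19.616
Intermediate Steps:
W(k) = -k/2 (W(k) = k*(-½) = -k/2)
V(q, H) = -6 - 3*H/14 (V(q, H) = -6 + 3*(-H/2/7) = -6 + 3*(-H/2*(⅐)) = -6 + 3*(-H/14) = -6 - 3*H/14)
(V(0 + 6, -5*(-5)) + √(43 + 5))² = ((-6 - (-15)*(-5)/14) + √(43 + 5))² = ((-6 - 3/14*25) + √48)² = ((-6 - 75/14) + 4*√3)² = (-159/14 + 4*√3)²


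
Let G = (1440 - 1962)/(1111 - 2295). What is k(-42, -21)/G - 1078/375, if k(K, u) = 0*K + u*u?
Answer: 10846738/10875 ≈ 997.40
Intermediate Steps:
k(K, u) = u² (k(K, u) = 0 + u² = u²)
G = 261/592 (G = -522/(-1184) = -522*(-1/1184) = 261/592 ≈ 0.44088)
k(-42, -21)/G - 1078/375 = (-21)²/(261/592) - 1078/375 = 441*(592/261) - 1078*1/375 = 29008/29 - 1078/375 = 10846738/10875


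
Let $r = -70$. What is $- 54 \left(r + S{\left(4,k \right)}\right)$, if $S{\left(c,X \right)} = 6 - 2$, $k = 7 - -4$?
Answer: $3564$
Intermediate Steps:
$k = 11$ ($k = 7 + 4 = 11$)
$S{\left(c,X \right)} = 4$ ($S{\left(c,X \right)} = 6 - 2 = 4$)
$- 54 \left(r + S{\left(4,k \right)}\right) = - 54 \left(-70 + 4\right) = \left(-54\right) \left(-66\right) = 3564$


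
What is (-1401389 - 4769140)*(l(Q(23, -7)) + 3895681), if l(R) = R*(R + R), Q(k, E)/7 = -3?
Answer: -24043854991827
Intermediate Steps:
Q(k, E) = -21 (Q(k, E) = 7*(-3) = -21)
l(R) = 2*R² (l(R) = R*(2*R) = 2*R²)
(-1401389 - 4769140)*(l(Q(23, -7)) + 3895681) = (-1401389 - 4769140)*(2*(-21)² + 3895681) = -6170529*(2*441 + 3895681) = -6170529*(882 + 3895681) = -6170529*3896563 = -24043854991827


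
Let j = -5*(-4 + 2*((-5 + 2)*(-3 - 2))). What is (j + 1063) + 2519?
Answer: 3452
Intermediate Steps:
j = -130 (j = -5*(-4 + 2*(-3*(-5))) = -5*(-4 + 2*15) = -5*(-4 + 30) = -5*26 = -130)
(j + 1063) + 2519 = (-130 + 1063) + 2519 = 933 + 2519 = 3452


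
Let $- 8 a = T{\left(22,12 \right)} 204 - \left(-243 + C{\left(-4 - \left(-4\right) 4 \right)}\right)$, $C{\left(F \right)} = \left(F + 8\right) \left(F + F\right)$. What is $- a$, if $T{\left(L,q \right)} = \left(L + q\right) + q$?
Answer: $\frac{9147}{8} \approx 1143.4$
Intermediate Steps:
$C{\left(F \right)} = 2 F \left(8 + F\right)$ ($C{\left(F \right)} = \left(8 + F\right) 2 F = 2 F \left(8 + F\right)$)
$T{\left(L,q \right)} = L + 2 q$
$a = - \frac{9147}{8}$ ($a = - \frac{\left(22 + 2 \cdot 12\right) 204 + \left(243 - 2 \left(-4 - \left(-4\right) 4\right) \left(8 - \left(4 - 16\right)\right)\right)}{8} = - \frac{\left(22 + 24\right) 204 + \left(243 - 2 \left(-4 - -16\right) \left(8 - -12\right)\right)}{8} = - \frac{46 \cdot 204 + \left(243 - 2 \left(-4 + 16\right) \left(8 + \left(-4 + 16\right)\right)\right)}{8} = - \frac{9384 + \left(243 - 2 \cdot 12 \left(8 + 12\right)\right)}{8} = - \frac{9384 + \left(243 - 2 \cdot 12 \cdot 20\right)}{8} = - \frac{9384 + \left(243 - 480\right)}{8} = - \frac{9384 - 237}{8} = \left(- \frac{1}{8}\right) 9147 = - \frac{9147}{8} \approx -1143.4$)
$- a = \left(-1\right) \left(- \frac{9147}{8}\right) = \frac{9147}{8}$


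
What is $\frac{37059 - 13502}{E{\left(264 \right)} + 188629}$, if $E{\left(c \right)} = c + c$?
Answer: $\frac{23557}{189157} \approx 0.12454$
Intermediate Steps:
$E{\left(c \right)} = 2 c$
$\frac{37059 - 13502}{E{\left(264 \right)} + 188629} = \frac{37059 - 13502}{2 \cdot 264 + 188629} = \frac{23557}{528 + 188629} = \frac{23557}{189157}$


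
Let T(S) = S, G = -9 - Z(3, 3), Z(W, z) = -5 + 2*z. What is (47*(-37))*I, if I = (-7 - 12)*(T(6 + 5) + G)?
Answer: 33041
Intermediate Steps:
G = -10 (G = -9 - (-5 + 2*3) = -9 - (-5 + 6) = -9 - 1*1 = -9 - 1 = -10)
I = -19 (I = (-7 - 12)*((6 + 5) - 10) = -19*(11 - 10) = -19*1 = -19)
(47*(-37))*I = (47*(-37))*(-19) = -1739*(-19) = 33041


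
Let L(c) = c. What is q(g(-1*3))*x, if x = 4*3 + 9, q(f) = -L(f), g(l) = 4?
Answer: -84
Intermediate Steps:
q(f) = -f
x = 21 (x = 12 + 9 = 21)
q(g(-1*3))*x = -1*4*21 = -4*21 = -84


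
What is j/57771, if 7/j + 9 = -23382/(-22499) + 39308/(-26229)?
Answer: -28101251/2193820576629 ≈ -1.2809e-5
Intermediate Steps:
j = -4130883897/5582240653 (j = 7/(-9 + (-23382/(-22499) + 39308/(-26229))) = 7/(-9 + (-23382*(-1/22499) + 39308*(-1/26229))) = 7/(-9 + (23382/22499 - 39308/26229)) = 7/(-9 - 271104214/590126271) = 7/(-5582240653/590126271) = 7*(-590126271/5582240653) = -4130883897/5582240653 ≈ -0.74000)
j/57771 = -4130883897/5582240653/57771 = -4130883897/5582240653*1/57771 = -28101251/2193820576629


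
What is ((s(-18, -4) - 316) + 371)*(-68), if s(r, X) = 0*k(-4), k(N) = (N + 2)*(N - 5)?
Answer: -3740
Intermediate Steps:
k(N) = (-5 + N)*(2 + N) (k(N) = (2 + N)*(-5 + N) = (-5 + N)*(2 + N))
s(r, X) = 0 (s(r, X) = 0*(-10 + (-4)² - 3*(-4)) = 0*(-10 + 16 + 12) = 0*18 = 0)
((s(-18, -4) - 316) + 371)*(-68) = ((0 - 316) + 371)*(-68) = (-316 + 371)*(-68) = 55*(-68) = -3740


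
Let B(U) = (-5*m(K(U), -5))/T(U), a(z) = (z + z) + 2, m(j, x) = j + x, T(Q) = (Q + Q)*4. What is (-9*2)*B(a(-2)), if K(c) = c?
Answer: 315/8 ≈ 39.375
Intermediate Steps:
T(Q) = 8*Q (T(Q) = (2*Q)*4 = 8*Q)
a(z) = 2 + 2*z (a(z) = 2*z + 2 = 2 + 2*z)
B(U) = (25 - 5*U)/(8*U) (B(U) = (-5*(U - 5))/((8*U)) = (-5*(-5 + U))*(1/(8*U)) = (25 - 5*U)*(1/(8*U)) = (25 - 5*U)/(8*U))
(-9*2)*B(a(-2)) = (-9*2)*(5*(5 - (2 + 2*(-2)))/(8*(2 + 2*(-2)))) = -45*(5 - (2 - 4))/(4*(2 - 4)) = -45*(5 - 1*(-2))/(4*(-2)) = -45*(-1)*(5 + 2)/(4*2) = -45*(-1)*7/(4*2) = -18*(-35/16) = 315/8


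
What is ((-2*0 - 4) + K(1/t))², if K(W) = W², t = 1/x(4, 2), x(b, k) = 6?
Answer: 1024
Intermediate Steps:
t = ⅙ (t = 1/6 = ⅙ ≈ 0.16667)
((-2*0 - 4) + K(1/t))² = ((-2*0 - 4) + (1/(⅙))²)² = ((0 - 4) + 6²)² = (-4 + 36)² = 32² = 1024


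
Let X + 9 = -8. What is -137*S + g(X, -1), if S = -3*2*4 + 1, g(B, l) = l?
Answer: 3150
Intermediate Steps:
X = -17 (X = -9 - 8 = -17)
S = -23 (S = -6*4 + 1 = -24 + 1 = -23)
-137*S + g(X, -1) = -137*(-23) - 1 = 3151 - 1 = 3150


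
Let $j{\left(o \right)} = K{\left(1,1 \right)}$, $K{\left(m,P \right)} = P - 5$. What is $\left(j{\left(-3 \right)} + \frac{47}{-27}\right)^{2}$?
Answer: $\frac{24025}{729} \approx 32.956$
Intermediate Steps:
$K{\left(m,P \right)} = -5 + P$
$j{\left(o \right)} = -4$ ($j{\left(o \right)} = -5 + 1 = -4$)
$\left(j{\left(-3 \right)} + \frac{47}{-27}\right)^{2} = \left(-4 + \frac{47}{-27}\right)^{2} = \left(-4 + 47 \left(- \frac{1}{27}\right)\right)^{2} = \left(-4 - \frac{47}{27}\right)^{2} = \left(- \frac{155}{27}\right)^{2} = \frac{24025}{729}$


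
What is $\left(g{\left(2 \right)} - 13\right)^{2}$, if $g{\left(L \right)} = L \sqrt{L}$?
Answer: $177 - 52 \sqrt{2} \approx 103.46$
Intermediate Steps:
$g{\left(L \right)} = L^{\frac{3}{2}}$
$\left(g{\left(2 \right)} - 13\right)^{2} = \left(2^{\frac{3}{2}} - 13\right)^{2} = \left(2 \sqrt{2} - 13\right)^{2} = \left(-13 + 2 \sqrt{2}\right)^{2}$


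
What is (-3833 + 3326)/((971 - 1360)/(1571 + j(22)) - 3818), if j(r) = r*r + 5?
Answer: 348140/2621823 ≈ 0.13279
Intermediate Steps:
j(r) = 5 + r² (j(r) = r² + 5 = 5 + r²)
(-3833 + 3326)/((971 - 1360)/(1571 + j(22)) - 3818) = (-3833 + 3326)/((971 - 1360)/(1571 + (5 + 22²)) - 3818) = -507/(-389/(1571 + (5 + 484)) - 3818) = -507/(-389/(1571 + 489) - 3818) = -507/(-389/2060 - 3818) = -507/(-7865469/2060) = -507*(-2060/7865469) = 348140/2621823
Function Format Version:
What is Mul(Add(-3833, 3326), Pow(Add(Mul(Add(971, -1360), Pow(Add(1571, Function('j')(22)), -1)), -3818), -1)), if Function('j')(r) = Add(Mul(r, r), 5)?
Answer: Rational(348140, 2621823) ≈ 0.13279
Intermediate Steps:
Function('j')(r) = Add(5, Pow(r, 2)) (Function('j')(r) = Add(Pow(r, 2), 5) = Add(5, Pow(r, 2)))
Mul(Add(-3833, 3326), Pow(Add(Mul(Add(971, -1360), Pow(Add(1571, Function('j')(22)), -1)), -3818), -1)) = Mul(Add(-3833, 3326), Pow(Add(Mul(Add(971, -1360), Pow(Add(1571, Add(5, Pow(22, 2))), -1)), -3818), -1)) = Mul(-507, Pow(Add(Mul(-389, Pow(Add(1571, Add(5, 484)), -1)), -3818), -1)) = Mul(-507, Pow(Add(Mul(-389, Pow(Add(1571, 489), -1)), -3818), -1)) = Mul(-507, Pow(Add(Mul(-389, Pow(2060, -1)), -3818), -1)) = Mul(-507, Pow(Add(Mul(-389, Rational(1, 2060)), -3818), -1)) = Mul(-507, Pow(Add(Rational(-389, 2060), -3818), -1)) = Mul(-507, Pow(Rational(-7865469, 2060), -1)) = Mul(-507, Rational(-2060, 7865469)) = Rational(348140, 2621823)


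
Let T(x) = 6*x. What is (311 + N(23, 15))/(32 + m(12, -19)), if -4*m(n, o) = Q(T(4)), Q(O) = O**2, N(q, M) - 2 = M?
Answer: -41/14 ≈ -2.9286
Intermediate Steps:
N(q, M) = 2 + M
m(n, o) = -144 (m(n, o) = -(6*4)**2/4 = -1/4*24**2 = -1/4*576 = -144)
(311 + N(23, 15))/(32 + m(12, -19)) = (311 + (2 + 15))/(32 - 144) = (311 + 17)/(-112) = 328*(-1/112) = -41/14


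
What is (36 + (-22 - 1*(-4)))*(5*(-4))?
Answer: -360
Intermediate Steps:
(36 + (-22 - 1*(-4)))*(5*(-4)) = (36 + (-22 + 4))*(-20) = (36 - 18)*(-20) = 18*(-20) = -360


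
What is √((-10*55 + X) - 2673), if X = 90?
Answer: I*√3133 ≈ 55.973*I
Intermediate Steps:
√((-10*55 + X) - 2673) = √((-10*55 + 90) - 2673) = √((-550 + 90) - 2673) = √(-460 - 2673) = √(-3133) = I*√3133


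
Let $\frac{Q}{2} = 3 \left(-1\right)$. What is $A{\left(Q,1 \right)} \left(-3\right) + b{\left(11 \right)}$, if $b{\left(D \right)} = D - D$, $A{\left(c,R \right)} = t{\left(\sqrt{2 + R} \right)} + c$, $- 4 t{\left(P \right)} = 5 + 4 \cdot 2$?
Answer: $\frac{111}{4} \approx 27.75$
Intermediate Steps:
$Q = -6$ ($Q = 2 \cdot 3 \left(-1\right) = 2 \left(-3\right) = -6$)
$t{\left(P \right)} = - \frac{13}{4}$ ($t{\left(P \right)} = - \frac{5 + 4 \cdot 2}{4} = - \frac{5 + 8}{4} = \left(- \frac{1}{4}\right) 13 = - \frac{13}{4}$)
$A{\left(c,R \right)} = - \frac{13}{4} + c$
$b{\left(D \right)} = 0$
$A{\left(Q,1 \right)} \left(-3\right) + b{\left(11 \right)} = \left(- \frac{13}{4} - 6\right) \left(-3\right) + 0 = \left(- \frac{37}{4}\right) \left(-3\right) + 0 = \frac{111}{4} + 0 = \frac{111}{4}$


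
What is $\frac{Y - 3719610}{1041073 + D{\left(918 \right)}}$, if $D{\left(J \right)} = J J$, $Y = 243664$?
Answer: $- \frac{3475946}{1883797} \approx -1.8452$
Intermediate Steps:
$D{\left(J \right)} = J^{2}$
$\frac{Y - 3719610}{1041073 + D{\left(918 \right)}} = \frac{243664 - 3719610}{1041073 + 918^{2}} = - \frac{3475946}{1041073 + 842724} = - \frac{3475946}{1883797}$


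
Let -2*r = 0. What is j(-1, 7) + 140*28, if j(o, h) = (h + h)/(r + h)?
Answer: 3922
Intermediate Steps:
r = 0 (r = -½*0 = 0)
j(o, h) = 2 (j(o, h) = (h + h)/(0 + h) = (2*h)/h = 2)
j(-1, 7) + 140*28 = 2 + 140*28 = 2 + 3920 = 3922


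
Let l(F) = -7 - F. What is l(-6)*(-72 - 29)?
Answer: 101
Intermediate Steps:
l(-6)*(-72 - 29) = (-7 - 1*(-6))*(-72 - 29) = (-7 + 6)*(-101) = -1*(-101) = 101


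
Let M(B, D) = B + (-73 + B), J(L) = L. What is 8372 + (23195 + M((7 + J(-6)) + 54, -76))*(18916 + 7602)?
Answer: 616074548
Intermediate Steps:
M(B, D) = -73 + 2*B
8372 + (23195 + M((7 + J(-6)) + 54, -76))*(18916 + 7602) = 8372 + (23195 + (-73 + 2*((7 - 6) + 54)))*(18916 + 7602) = 8372 + (23195 + (-73 + 2*(1 + 54)))*26518 = 8372 + (23195 + (-73 + 2*55))*26518 = 8372 + (23195 + (-73 + 110))*26518 = 8372 + (23195 + 37)*26518 = 8372 + 23232*26518 = 8372 + 616066176 = 616074548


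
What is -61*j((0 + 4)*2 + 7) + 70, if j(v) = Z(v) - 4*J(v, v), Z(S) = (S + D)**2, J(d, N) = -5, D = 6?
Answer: -28051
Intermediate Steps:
Z(S) = (6 + S)**2 (Z(S) = (S + 6)**2 = (6 + S)**2)
j(v) = 20 + (6 + v)**2 (j(v) = (6 + v)**2 - 4*(-5) = (6 + v)**2 + 20 = 20 + (6 + v)**2)
-61*j((0 + 4)*2 + 7) + 70 = -61*(20 + (6 + ((0 + 4)*2 + 7))**2) + 70 = -61*(20 + (6 + (4*2 + 7))**2) + 70 = -61*(20 + (6 + (8 + 7))**2) + 70 = -61*(20 + (6 + 15)**2) + 70 = -61*(20 + 21**2) + 70 = -61*(20 + 441) + 70 = -61*461 + 70 = -28121 + 70 = -28051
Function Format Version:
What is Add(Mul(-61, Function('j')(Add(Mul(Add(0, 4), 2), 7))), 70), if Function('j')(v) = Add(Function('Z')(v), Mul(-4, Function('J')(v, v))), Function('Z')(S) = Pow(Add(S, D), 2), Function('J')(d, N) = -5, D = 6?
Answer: -28051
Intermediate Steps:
Function('Z')(S) = Pow(Add(6, S), 2) (Function('Z')(S) = Pow(Add(S, 6), 2) = Pow(Add(6, S), 2))
Function('j')(v) = Add(20, Pow(Add(6, v), 2)) (Function('j')(v) = Add(Pow(Add(6, v), 2), Mul(-4, -5)) = Add(Pow(Add(6, v), 2), 20) = Add(20, Pow(Add(6, v), 2)))
Add(Mul(-61, Function('j')(Add(Mul(Add(0, 4), 2), 7))), 70) = Add(Mul(-61, Add(20, Pow(Add(6, Add(Mul(Add(0, 4), 2), 7)), 2))), 70) = Add(Mul(-61, Add(20, Pow(Add(6, Add(Mul(4, 2), 7)), 2))), 70) = Add(Mul(-61, Add(20, Pow(Add(6, Add(8, 7)), 2))), 70) = Add(Mul(-61, Add(20, Pow(Add(6, 15), 2))), 70) = Add(Mul(-61, Add(20, Pow(21, 2))), 70) = Add(Mul(-61, Add(20, 441)), 70) = Add(Mul(-61, 461), 70) = Add(-28121, 70) = -28051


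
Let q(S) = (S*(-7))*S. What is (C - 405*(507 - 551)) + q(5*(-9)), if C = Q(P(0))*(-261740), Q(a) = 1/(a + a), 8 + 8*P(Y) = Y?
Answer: 134515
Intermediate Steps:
P(Y) = -1 + Y/8
Q(a) = 1/(2*a)
C = 130870 (C = (1/(2*(-1 + (1/8)*0)))*(-261740) = (1/(2*(-1 + 0)))*(-261740) = ((1/2)/(-1))*(-261740) = ((1/2)*(-1))*(-261740) = -1/2*(-261740) = 130870)
q(S) = -7*S**2 (q(S) = (-7*S)*S = -7*S**2)
(C - 405*(507 - 551)) + q(5*(-9)) = (130870 - 405*(507 - 551)) - 7*(5*(-9))**2 = (130870 - 405*(-44)) - 7*(-45)**2 = (130870 + 17820) - 7*2025 = 148690 - 14175 = 134515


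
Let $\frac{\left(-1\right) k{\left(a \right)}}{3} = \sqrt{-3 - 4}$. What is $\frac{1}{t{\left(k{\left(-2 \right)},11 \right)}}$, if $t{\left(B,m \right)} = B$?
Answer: $\frac{i \sqrt{7}}{21} \approx 0.12599 i$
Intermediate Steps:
$k{\left(a \right)} = - 3 i \sqrt{7}$ ($k{\left(a \right)} = - 3 \sqrt{-3 - 4} = - 3 \sqrt{-7} = - 3 i \sqrt{7}$)
$\frac{1}{t{\left(k{\left(-2 \right)},11 \right)}} = \frac{1}{\left(-3\right) i \sqrt{7}} = \frac{i \sqrt{7}}{21}$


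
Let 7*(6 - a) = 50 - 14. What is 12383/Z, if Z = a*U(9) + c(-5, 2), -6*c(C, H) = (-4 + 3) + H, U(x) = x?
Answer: 520086/317 ≈ 1640.7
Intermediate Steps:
a = 6/7 (a = 6 - (50 - 14)/7 = 6 - ⅐*36 = 6 - 36/7 = 6/7 ≈ 0.85714)
c(C, H) = ⅙ - H/6 (c(C, H) = -((-4 + 3) + H)/6 = -(-1 + H)/6 = ⅙ - H/6)
Z = 317/42 (Z = (6/7)*9 + (⅙ - ⅙*2) = 54/7 + (⅙ - ⅓) = 54/7 - ⅙ = 317/42 ≈ 7.5476)
12383/Z = 12383/(317/42) = 12383*(42/317) = 520086/317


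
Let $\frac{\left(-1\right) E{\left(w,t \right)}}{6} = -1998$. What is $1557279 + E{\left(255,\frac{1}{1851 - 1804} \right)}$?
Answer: $1569267$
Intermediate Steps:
$E{\left(w,t \right)} = 11988$ ($E{\left(w,t \right)} = \left(-6\right) \left(-1998\right) = 11988$)
$1557279 + E{\left(255,\frac{1}{1851 - 1804} \right)} = 1557279 + 11988 = 1569267$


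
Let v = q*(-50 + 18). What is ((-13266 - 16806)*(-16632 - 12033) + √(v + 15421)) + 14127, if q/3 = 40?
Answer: 862028007 + √11581 ≈ 8.6203e+8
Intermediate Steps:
q = 120 (q = 3*40 = 120)
v = -3840 (v = 120*(-50 + 18) = 120*(-32) = -3840)
((-13266 - 16806)*(-16632 - 12033) + √(v + 15421)) + 14127 = ((-13266 - 16806)*(-16632 - 12033) + √(-3840 + 15421)) + 14127 = (-30072*(-28665) + √11581) + 14127 = (862013880 + √11581) + 14127 = 862028007 + √11581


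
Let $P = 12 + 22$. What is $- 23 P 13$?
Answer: $-10166$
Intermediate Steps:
$P = 34$
$- 23 P 13 = \left(-23\right) 34 \cdot 13 = \left(-782\right) 13 = -10166$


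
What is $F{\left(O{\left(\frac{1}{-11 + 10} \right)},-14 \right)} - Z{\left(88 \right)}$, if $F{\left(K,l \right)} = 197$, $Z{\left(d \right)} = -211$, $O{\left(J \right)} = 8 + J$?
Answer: $408$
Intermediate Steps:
$F{\left(O{\left(\frac{1}{-11 + 10} \right)},-14 \right)} - Z{\left(88 \right)} = 197 - -211 = 197 + 211 = 408$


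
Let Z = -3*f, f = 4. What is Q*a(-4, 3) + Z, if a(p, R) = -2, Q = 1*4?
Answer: -20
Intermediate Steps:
Q = 4
Z = -12 (Z = -3*4 = -12)
Q*a(-4, 3) + Z = 4*(-2) - 12 = -8 - 12 = -20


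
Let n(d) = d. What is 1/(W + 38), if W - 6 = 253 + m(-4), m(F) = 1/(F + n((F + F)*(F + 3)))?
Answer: 4/1189 ≈ 0.0033642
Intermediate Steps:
m(F) = 1/(F + 2*F*(3 + F)) (m(F) = 1/(F + (F + F)*(F + 3)) = 1/(F + (2*F)*(3 + F)) = 1/(F + 2*F*(3 + F)))
W = 1037/4 (W = 6 + (253 + 1/((-4)*(7 + 2*(-4)))) = 6 + (253 - 1/(4*(7 - 8))) = 6 + (253 - ¼/(-1)) = 6 + (253 - ¼*(-1)) = 6 + (253 + ¼) = 6 + 1013/4 = 1037/4 ≈ 259.25)
1/(W + 38) = 1/(1037/4 + 38) = 1/(1189/4) = 4/1189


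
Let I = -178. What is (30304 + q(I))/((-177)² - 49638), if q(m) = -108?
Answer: -30196/18309 ≈ -1.6492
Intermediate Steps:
(30304 + q(I))/((-177)² - 49638) = (30304 - 108)/((-177)² - 49638) = 30196/(31329 - 49638) = 30196/(-18309) = 30196*(-1/18309) = -30196/18309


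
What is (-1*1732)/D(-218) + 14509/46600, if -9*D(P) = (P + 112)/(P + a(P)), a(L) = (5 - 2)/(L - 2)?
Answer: 871017498007/27167800 ≈ 32061.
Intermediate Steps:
a(L) = 3/(-2 + L)
D(P) = -(112 + P)/(9*(P + 3/(-2 + P))) (D(P) = -(P + 112)/(9*(P + 3/(-2 + P))) = -(112 + P)/(9*(P + 3/(-2 + P))))
(-1*1732)/D(-218) + 14509/46600 = (-1*1732)/((-(-2 - 218)*(112 - 218)/(27 + 9*(-218)*(-2 - 218)))) + 14509/46600 = -1732/((-1*(-220)*(-106)/(27 + 9*(-218)*(-220)))) + 14509*(1/46600) = -1732/((-1*(-220)*(-106)/(27 + 431640))) + 14509/46600 = -1732/((-1*(-220)*(-106)/431667)) + 14509/46600 = -1732/((-1*1/431667*(-220)*(-106))) + 14509/46600 = -1732/(-23320/431667) + 14509/46600 = -1732*(-431667/23320) + 14509/46600 = 186911811/5830 + 14509/46600 = 871017498007/27167800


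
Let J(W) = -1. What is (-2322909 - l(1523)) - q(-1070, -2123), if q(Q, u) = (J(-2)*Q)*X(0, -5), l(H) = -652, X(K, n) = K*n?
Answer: -2322257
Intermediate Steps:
q(Q, u) = 0 (q(Q, u) = (-Q)*(0*(-5)) = -Q*0 = 0)
(-2322909 - l(1523)) - q(-1070, -2123) = (-2322909 - 1*(-652)) - 1*0 = (-2322909 + 652) + 0 = -2322257 + 0 = -2322257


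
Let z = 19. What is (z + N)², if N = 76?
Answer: 9025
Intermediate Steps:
(z + N)² = (19 + 76)² = 95² = 9025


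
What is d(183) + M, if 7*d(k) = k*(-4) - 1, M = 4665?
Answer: 31922/7 ≈ 4560.3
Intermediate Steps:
d(k) = -⅐ - 4*k/7 (d(k) = (k*(-4) - 1)/7 = (-4*k - 1)/7 = (-1 - 4*k)/7 = -⅐ - 4*k/7)
d(183) + M = (-⅐ - 4/7*183) + 4665 = (-⅐ - 732/7) + 4665 = -733/7 + 4665 = 31922/7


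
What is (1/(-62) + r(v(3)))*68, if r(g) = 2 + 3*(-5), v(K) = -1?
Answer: -27438/31 ≈ -885.10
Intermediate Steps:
r(g) = -13 (r(g) = 2 - 15 = -13)
(1/(-62) + r(v(3)))*68 = (1/(-62) - 13)*68 = (-1/62 - 13)*68 = -807/62*68 = -27438/31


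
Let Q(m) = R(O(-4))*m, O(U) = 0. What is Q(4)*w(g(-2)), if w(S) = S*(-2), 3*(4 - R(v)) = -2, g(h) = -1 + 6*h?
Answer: 1456/3 ≈ 485.33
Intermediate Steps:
R(v) = 14/3 (R(v) = 4 - ⅓*(-2) = 4 + ⅔ = 14/3)
Q(m) = 14*m/3
w(S) = -2*S
Q(4)*w(g(-2)) = ((14/3)*4)*(-2*(-1 + 6*(-2))) = 56*(-2*(-1 - 12))/3 = 56*(-2*(-13))/3 = (56/3)*26 = 1456/3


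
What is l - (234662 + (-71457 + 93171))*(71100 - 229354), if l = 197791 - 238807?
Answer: 40572486488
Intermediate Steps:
l = -41016
l - (234662 + (-71457 + 93171))*(71100 - 229354) = -41016 - (234662 + (-71457 + 93171))*(71100 - 229354) = -41016 - (234662 + 21714)*(-158254) = -41016 - 256376*(-158254) = -41016 - 1*(-40572527504) = -41016 + 40572527504 = 40572486488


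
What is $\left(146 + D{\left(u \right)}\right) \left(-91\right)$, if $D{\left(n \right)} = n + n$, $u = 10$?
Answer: $-15106$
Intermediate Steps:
$D{\left(n \right)} = 2 n$
$\left(146 + D{\left(u \right)}\right) \left(-91\right) = \left(146 + 2 \cdot 10\right) \left(-91\right) = \left(146 + 20\right) \left(-91\right) = 166 \left(-91\right) = -15106$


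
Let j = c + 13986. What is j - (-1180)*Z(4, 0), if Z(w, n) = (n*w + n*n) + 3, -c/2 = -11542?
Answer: 40610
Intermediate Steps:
c = 23084 (c = -2*(-11542) = 23084)
Z(w, n) = 3 + n² + n*w (Z(w, n) = (n*w + n²) + 3 = (n² + n*w) + 3 = 3 + n² + n*w)
j = 37070 (j = 23084 + 13986 = 37070)
j - (-1180)*Z(4, 0) = 37070 - (-1180)*(3 + 0² + 0*4) = 37070 - (-1180)*(3 + 0 + 0) = 37070 - (-1180)*3 = 37070 - 1*(-3540) = 37070 + 3540 = 40610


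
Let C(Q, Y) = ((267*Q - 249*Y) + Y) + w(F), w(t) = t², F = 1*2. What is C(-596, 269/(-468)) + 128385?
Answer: -3580253/117 ≈ -30600.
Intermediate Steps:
F = 2
C(Q, Y) = 4 - 248*Y + 267*Q (C(Q, Y) = ((267*Q - 249*Y) + Y) + 2² = ((-249*Y + 267*Q) + Y) + 4 = (-248*Y + 267*Q) + 4 = 4 - 248*Y + 267*Q)
C(-596, 269/(-468)) + 128385 = (4 - 66712/(-468) + 267*(-596)) + 128385 = (4 - 66712*(-1)/468 - 159132) + 128385 = (4 - 248*(-269/468) - 159132) + 128385 = (4 + 16678/117 - 159132) + 128385 = -18601298/117 + 128385 = -3580253/117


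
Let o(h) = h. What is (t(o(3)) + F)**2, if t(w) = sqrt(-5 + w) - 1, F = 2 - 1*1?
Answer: -2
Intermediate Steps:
F = 1 (F = 2 - 1 = 1)
t(w) = -1 + sqrt(-5 + w)
(t(o(3)) + F)**2 = ((-1 + sqrt(-5 + 3)) + 1)**2 = ((-1 + sqrt(-2)) + 1)**2 = ((-1 + I*sqrt(2)) + 1)**2 = (I*sqrt(2))**2 = -2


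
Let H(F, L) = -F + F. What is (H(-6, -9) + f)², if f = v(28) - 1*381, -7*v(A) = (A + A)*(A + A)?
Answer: 687241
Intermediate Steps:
v(A) = -4*A²/7 (v(A) = -(A + A)*(A + A)/7 = -2*A*2*A/7 = -4*A²/7)
H(F, L) = 0
f = -829 (f = -4/7*28² - 1*381 = -4/7*784 - 381 = -448 - 381 = -829)
(H(-6, -9) + f)² = (0 - 829)² = (-829)² = 687241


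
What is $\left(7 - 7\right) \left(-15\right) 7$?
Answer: $0$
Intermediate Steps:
$\left(7 - 7\right) \left(-15\right) 7 = 0 \left(-15\right) 7 = 0 \cdot 7 = 0$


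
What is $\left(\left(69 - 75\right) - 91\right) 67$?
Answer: $-6499$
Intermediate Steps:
$\left(\left(69 - 75\right) - 91\right) 67 = \left(-6 - 91\right) 67 = \left(-97\right) 67 = -6499$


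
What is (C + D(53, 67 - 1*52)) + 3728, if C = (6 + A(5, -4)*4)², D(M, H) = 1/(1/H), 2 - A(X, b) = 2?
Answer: 3779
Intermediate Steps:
A(X, b) = 0 (A(X, b) = 2 - 1*2 = 2 - 2 = 0)
D(M, H) = H
C = 36 (C = (6 + 0*4)² = (6 + 0)² = 6² = 36)
(C + D(53, 67 - 1*52)) + 3728 = (36 + (67 - 1*52)) + 3728 = (36 + (67 - 52)) + 3728 = (36 + 15) + 3728 = 51 + 3728 = 3779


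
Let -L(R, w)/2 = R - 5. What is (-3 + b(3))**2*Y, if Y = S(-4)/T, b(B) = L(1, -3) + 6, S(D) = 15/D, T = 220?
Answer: -33/16 ≈ -2.0625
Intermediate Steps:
L(R, w) = 10 - 2*R (L(R, w) = -2*(R - 5) = -2*(-5 + R) = 10 - 2*R)
b(B) = 14 (b(B) = (10 - 2*1) + 6 = (10 - 2) + 6 = 8 + 6 = 14)
Y = -3/176 (Y = (15/(-4))/220 = (15*(-1/4))*(1/220) = -15/4*1/220 = -3/176 ≈ -0.017045)
(-3 + b(3))**2*Y = (-3 + 14)**2*(-3/176) = 11**2*(-3/176) = 121*(-3/176) = -33/16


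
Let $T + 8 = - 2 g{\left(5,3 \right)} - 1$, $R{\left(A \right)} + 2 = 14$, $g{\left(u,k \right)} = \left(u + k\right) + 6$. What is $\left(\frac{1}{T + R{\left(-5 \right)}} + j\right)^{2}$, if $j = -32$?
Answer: $\frac{641601}{625} \approx 1026.6$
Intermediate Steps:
$g{\left(u,k \right)} = 6 + k + u$ ($g{\left(u,k \right)} = \left(k + u\right) + 6 = 6 + k + u$)
$R{\left(A \right)} = 12$ ($R{\left(A \right)} = -2 + 14 = 12$)
$T = -37$ ($T = -8 - \left(1 + 2 \left(6 + 3 + 5\right)\right) = -8 - 29 = -37$)
$\left(\frac{1}{T + R{\left(-5 \right)}} + j\right)^{2} = \left(\frac{1}{-37 + 12} - 32\right)^{2} = \left(\frac{1}{-25} - 32\right)^{2} = \left(- \frac{1}{25} - 32\right)^{2} = \left(- \frac{801}{25}\right)^{2} = \frac{641601}{625}$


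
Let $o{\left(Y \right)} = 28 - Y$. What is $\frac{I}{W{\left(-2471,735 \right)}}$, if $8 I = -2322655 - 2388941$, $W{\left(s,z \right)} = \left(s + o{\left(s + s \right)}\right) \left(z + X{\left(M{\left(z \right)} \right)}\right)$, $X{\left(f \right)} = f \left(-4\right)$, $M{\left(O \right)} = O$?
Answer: $\frac{392633}{3673530} \approx 0.10688$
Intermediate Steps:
$X{\left(f \right)} = - 4 f$
$W{\left(s,z \right)} = - 3 z \left(28 - s\right)$ ($W{\left(s,z \right)} = \left(s - \left(-28 + 2 s\right)\right) \left(z - 4 z\right) = \left(s - \left(-28 + 2 s\right)\right) \left(- 3 z\right) = \left(28 - s\right) \left(- 3 z\right) = - 3 z \left(28 - s\right)$)
$I = - \frac{1177899}{2}$ ($I = \frac{-2322655 - 2388941}{8} = \frac{1}{8} \left(-4711596\right) = - \frac{1177899}{2} \approx -5.8895 \cdot 10^{5}$)
$\frac{I}{W{\left(-2471,735 \right)}} = - \frac{1177899}{2 \cdot 3 \cdot 735 \left(-28 - 2471\right)} = - \frac{1177899}{2 \cdot 3 \cdot 735 \left(-2499\right)} = - \frac{1177899}{2 \left(-5510295\right)} = \left(- \frac{1177899}{2}\right) \left(- \frac{1}{5510295}\right) = \frac{392633}{3673530}$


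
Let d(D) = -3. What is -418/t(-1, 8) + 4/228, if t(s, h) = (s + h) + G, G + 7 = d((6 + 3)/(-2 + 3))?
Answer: 7943/57 ≈ 139.35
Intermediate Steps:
G = -10 (G = -7 - 3 = -10)
t(s, h) = -10 + h + s (t(s, h) = (s + h) - 10 = (h + s) - 10 = -10 + h + s)
-418/t(-1, 8) + 4/228 = -418/(-10 + 8 - 1) + 4/228 = -418/(-3) + 4*(1/228) = -418*(-⅓) + 1/57 = 418/3 + 1/57 = 7943/57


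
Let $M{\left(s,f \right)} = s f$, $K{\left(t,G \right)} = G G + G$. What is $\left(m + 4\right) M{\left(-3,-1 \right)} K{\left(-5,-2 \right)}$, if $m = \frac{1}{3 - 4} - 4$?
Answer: $-6$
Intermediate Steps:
$K{\left(t,G \right)} = G + G^{2}$ ($K{\left(t,G \right)} = G^{2} + G = G + G^{2}$)
$M{\left(s,f \right)} = f s$
$m = -5$ ($m = \frac{1}{-1} - 4 = -1 - 4 = -5$)
$\left(m + 4\right) M{\left(-3,-1 \right)} K{\left(-5,-2 \right)} = \left(-5 + 4\right) \left(\left(-1\right) \left(-3\right)\right) \left(- 2 \left(1 - 2\right)\right) = \left(-1\right) 3 \left(\left(-2\right) \left(-1\right)\right) = \left(-3\right) 2 = -6$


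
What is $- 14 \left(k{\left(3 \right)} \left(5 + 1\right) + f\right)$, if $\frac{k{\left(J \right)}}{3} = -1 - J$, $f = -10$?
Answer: $1148$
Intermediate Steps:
$k{\left(J \right)} = -3 - 3 J$ ($k{\left(J \right)} = 3 \left(-1 - J\right) = -3 - 3 J$)
$- 14 \left(k{\left(3 \right)} \left(5 + 1\right) + f\right) = - 14 \left(\left(-3 - 9\right) \left(5 + 1\right) - 10\right) = - 14 \left(\left(-3 - 9\right) 6 - 10\right) = - 14 \left(\left(-12\right) 6 - 10\right) = - 14 \left(-72 - 10\right) = \left(-14\right) \left(-82\right) = 1148$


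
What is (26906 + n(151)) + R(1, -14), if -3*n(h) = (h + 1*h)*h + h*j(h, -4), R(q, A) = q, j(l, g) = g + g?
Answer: 12109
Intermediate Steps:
j(l, g) = 2*g
n(h) = -2*h²/3 + 8*h/3 (n(h) = -((h + 1*h)*h + h*(2*(-4)))/3 = -((h + h)*h + h*(-8))/3 = -((2*h)*h - 8*h)/3 = -(2*h² - 8*h)/3 = -(-8*h + 2*h²)/3 = -2*h²/3 + 8*h/3)
(26906 + n(151)) + R(1, -14) = (26906 + (⅔)*151*(4 - 1*151)) + 1 = (26906 + (⅔)*151*(4 - 151)) + 1 = (26906 + (⅔)*151*(-147)) + 1 = (26906 - 14798) + 1 = 12108 + 1 = 12109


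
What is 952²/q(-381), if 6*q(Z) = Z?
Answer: -1812608/127 ≈ -14273.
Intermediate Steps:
q(Z) = Z/6
952²/q(-381) = 952²/(((⅙)*(-381))) = 906304/(-127/2) = 906304*(-2/127) = -1812608/127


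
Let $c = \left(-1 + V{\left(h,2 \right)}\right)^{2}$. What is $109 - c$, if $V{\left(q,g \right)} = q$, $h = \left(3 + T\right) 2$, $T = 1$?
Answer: $60$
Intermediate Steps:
$h = 8$ ($h = \left(3 + 1\right) 2 = 4 \cdot 2 = 8$)
$c = 49$ ($c = \left(-1 + 8\right)^{2} = 7^{2} = 49$)
$109 - c = 109 - 49 = 60$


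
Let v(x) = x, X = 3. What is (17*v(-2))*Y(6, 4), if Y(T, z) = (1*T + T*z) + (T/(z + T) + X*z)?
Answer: -7242/5 ≈ -1448.4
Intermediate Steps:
Y(T, z) = T + 3*z + T*z + T/(T + z) (Y(T, z) = (1*T + T*z) + (T/(z + T) + 3*z) = (T + T*z) + (T/(T + z) + 3*z) = (T + T*z) + (3*z + T/(T + z)) = T + 3*z + T*z + T/(T + z))
(17*v(-2))*Y(6, 4) = (17*(-2))*((6 + 6**2 + 3*4**2 + 6*4**2 + 4*6**2 + 4*6*4)/(6 + 4)) = -34*(6 + 36 + 3*16 + 6*16 + 4*36 + 96)/10 = -17*(6 + 36 + 48 + 96 + 144 + 96)/5 = -17*426/5 = -34*213/5 = -7242/5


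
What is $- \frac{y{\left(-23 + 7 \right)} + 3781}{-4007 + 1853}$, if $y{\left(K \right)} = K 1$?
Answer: $\frac{1255}{718} \approx 1.7479$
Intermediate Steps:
$y{\left(K \right)} = K$
$- \frac{y{\left(-23 + 7 \right)} + 3781}{-4007 + 1853} = - \frac{\left(-23 + 7\right) + 3781}{-4007 + 1853} = - \frac{-16 + 3781}{-2154} = - \frac{3765 \left(-1\right)}{2154} = \left(-1\right) \left(- \frac{1255}{718}\right) = \frac{1255}{718}$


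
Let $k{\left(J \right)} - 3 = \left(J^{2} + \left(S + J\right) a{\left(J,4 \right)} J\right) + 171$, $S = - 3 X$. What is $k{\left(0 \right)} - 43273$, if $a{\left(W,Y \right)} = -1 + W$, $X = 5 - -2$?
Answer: $-43099$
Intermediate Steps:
$X = 7$ ($X = 5 + 2 = 7$)
$S = -21$ ($S = \left(-3\right) 7 = -21$)
$k{\left(J \right)} = 174 + J^{2} + J \left(-1 + J\right) \left(-21 + J\right)$ ($k{\left(J \right)} = 3 + \left(\left(J^{2} + \left(-21 + J\right) \left(-1 + J\right) J\right) + 171\right) = 3 + \left(\left(J^{2} + \left(-1 + J\right) \left(-21 + J\right) J\right) + 171\right) = 3 + \left(\left(J^{2} + J \left(-1 + J\right) \left(-21 + J\right)\right) + 171\right) = 3 + \left(171 + J^{2} + J \left(-1 + J\right) \left(-21 + J\right)\right) = 174 + J^{2} + J \left(-1 + J\right) \left(-21 + J\right)$)
$k{\left(0 \right)} - 43273 = \left(174 + 0^{3} - 21 \cdot 0^{2} + 21 \cdot 0\right) - 43273 = \left(174 + 0 - 0 + 0\right) - 43273 = \left(174 + 0 + 0 + 0\right) - 43273 = 174 - 43273 = -43099$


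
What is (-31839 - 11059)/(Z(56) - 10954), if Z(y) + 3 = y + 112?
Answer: 42898/10789 ≈ 3.9761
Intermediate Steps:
Z(y) = 109 + y (Z(y) = -3 + (y + 112) = -3 + (112 + y) = 109 + y)
(-31839 - 11059)/(Z(56) - 10954) = (-31839 - 11059)/((109 + 56) - 10954) = -42898/(165 - 10954) = -42898/(-10789) = -42898*(-1/10789) = 42898/10789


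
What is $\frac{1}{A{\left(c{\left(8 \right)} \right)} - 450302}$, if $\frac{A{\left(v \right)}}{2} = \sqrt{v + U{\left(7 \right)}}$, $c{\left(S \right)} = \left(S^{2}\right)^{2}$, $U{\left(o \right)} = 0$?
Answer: $- \frac{1}{450174} \approx -2.2214 \cdot 10^{-6}$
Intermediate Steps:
$c{\left(S \right)} = S^{4}$
$A{\left(v \right)} = 2 \sqrt{v}$ ($A{\left(v \right)} = 2 \sqrt{v + 0} = 2 \sqrt{v}$)
$\frac{1}{A{\left(c{\left(8 \right)} \right)} - 450302} = \frac{1}{2 \sqrt{8^{4}} - 450302} = \frac{1}{2 \sqrt{4096} - 450302} = \frac{1}{2 \cdot 64 - 450302} = \frac{1}{128 - 450302} = \frac{1}{-450174} = - \frac{1}{450174}$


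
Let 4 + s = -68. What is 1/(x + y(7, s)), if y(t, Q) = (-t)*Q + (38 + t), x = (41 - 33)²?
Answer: 1/613 ≈ 0.0016313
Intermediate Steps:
x = 64 (x = 8² = 64)
s = -72 (s = -4 - 68 = -72)
y(t, Q) = 38 + t - Q*t (y(t, Q) = -Q*t + (38 + t) = 38 + t - Q*t)
1/(x + y(7, s)) = 1/(64 + (38 + 7 - 1*(-72)*7)) = 1/(64 + (38 + 7 + 504)) = 1/(64 + 549) = 1/613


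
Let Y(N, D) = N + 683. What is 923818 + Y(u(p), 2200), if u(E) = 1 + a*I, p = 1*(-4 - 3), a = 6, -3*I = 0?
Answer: 924502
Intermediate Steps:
I = 0 (I = -⅓*0 = 0)
p = -7 (p = 1*(-7) = -7)
u(E) = 1 (u(E) = 1 + 6*0 = 1 + 0 = 1)
Y(N, D) = 683 + N
923818 + Y(u(p), 2200) = 923818 + (683 + 1) = 923818 + 684 = 924502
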